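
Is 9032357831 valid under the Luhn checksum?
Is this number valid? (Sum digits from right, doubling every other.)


Luhn sum = 48
48 mod 10 = 8

Invalid (Luhn sum mod 10 = 8)


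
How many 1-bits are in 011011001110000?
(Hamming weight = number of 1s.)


Counting 1s in 011011001110000

7


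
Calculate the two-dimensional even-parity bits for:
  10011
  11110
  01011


Row parities: 101
Column parities: 00110

Row P: 101, Col P: 00110, Corner: 0


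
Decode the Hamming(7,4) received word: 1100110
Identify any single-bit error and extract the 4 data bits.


Syndrome = 0: no error detected

Data: 0110 (no errors)


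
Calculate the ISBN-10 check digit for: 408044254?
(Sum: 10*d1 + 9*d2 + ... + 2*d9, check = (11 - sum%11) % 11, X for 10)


Weighted sum: 179
179 mod 11 = 3

Check digit: 8


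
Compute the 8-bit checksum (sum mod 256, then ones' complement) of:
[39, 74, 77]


Sum = 190 mod 256 = 190
Complement = 65

65


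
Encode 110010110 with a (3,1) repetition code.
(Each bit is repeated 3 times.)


Each bit -> 3 copies

111111000000111000111111000


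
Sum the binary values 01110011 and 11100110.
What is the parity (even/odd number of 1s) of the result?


01110011 = 115
11100110 = 230
Sum = 345 = 101011001
1s count = 5

odd parity (5 ones in 101011001)


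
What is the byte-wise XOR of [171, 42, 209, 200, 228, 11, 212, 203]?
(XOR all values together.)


XOR chain: 171 ^ 42 ^ 209 ^ 200 ^ 228 ^ 11 ^ 212 ^ 203 = 104

104


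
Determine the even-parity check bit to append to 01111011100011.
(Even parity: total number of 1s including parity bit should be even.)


Number of 1s in data: 9
Parity bit: 1

1


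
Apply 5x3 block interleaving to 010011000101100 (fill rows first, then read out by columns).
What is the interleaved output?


Matrix:
  010
  011
  000
  101
  100
Read columns: 000111100001010

000111100001010


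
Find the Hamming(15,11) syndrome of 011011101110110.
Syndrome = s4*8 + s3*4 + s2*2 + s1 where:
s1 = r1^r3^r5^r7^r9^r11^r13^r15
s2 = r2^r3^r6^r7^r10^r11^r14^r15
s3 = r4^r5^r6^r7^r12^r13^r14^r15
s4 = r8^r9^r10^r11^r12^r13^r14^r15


s1=0, s2=1, s3=1, s4=1

Syndrome = 14 (error at position 14)


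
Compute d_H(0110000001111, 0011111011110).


XOR: 0101111010001
Count of 1s: 7

7


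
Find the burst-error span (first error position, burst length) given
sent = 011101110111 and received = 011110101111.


XOR: 000011011000

Burst at position 4, length 5


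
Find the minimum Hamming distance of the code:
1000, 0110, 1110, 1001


Comparing all pairs, minimum distance: 1
Can detect 0 errors, correct 0 errors

1


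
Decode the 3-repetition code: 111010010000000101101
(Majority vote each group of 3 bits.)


Groups: 111, 010, 010, 000, 000, 101, 101
Majority votes: 1000011

1000011


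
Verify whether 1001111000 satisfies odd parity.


Number of 1s: 5

Yes, parity is correct (5 ones)


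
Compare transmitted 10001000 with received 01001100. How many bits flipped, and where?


XOR: 11000100

3 error(s) at position(s): 0, 1, 5


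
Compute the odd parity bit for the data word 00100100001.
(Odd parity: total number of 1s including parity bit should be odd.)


Number of 1s in data: 3
Parity bit: 0

0


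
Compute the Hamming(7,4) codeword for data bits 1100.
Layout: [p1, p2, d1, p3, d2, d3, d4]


Parity bits: p1=0, p2=1, p3=1

0111100


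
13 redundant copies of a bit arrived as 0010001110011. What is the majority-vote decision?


Ones: 6 out of 13
Threshold: 7

0 (6/13 voted 1)


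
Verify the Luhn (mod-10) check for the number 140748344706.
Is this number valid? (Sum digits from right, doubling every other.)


Luhn sum = 60
60 mod 10 = 0

Valid (Luhn sum mod 10 = 0)


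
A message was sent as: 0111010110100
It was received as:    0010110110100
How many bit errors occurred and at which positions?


XOR: 0101100000000

3 error(s) at position(s): 1, 3, 4


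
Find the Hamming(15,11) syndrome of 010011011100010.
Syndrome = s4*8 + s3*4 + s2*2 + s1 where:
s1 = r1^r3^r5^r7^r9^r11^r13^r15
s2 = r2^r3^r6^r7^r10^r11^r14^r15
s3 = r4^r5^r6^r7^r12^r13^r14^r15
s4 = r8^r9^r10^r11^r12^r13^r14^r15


s1=0, s2=0, s3=1, s4=0

Syndrome = 4 (error at position 4)


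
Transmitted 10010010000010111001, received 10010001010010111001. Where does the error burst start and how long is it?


XOR: 00000011010000000000

Burst at position 6, length 4


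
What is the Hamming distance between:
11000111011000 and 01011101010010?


XOR: 10011010001010
Count of 1s: 6

6


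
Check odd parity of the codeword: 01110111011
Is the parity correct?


Number of 1s: 8

No, parity error (8 ones)


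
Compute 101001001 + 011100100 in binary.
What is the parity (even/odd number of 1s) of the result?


101001001 = 329
011100100 = 228
Sum = 557 = 1000101101
1s count = 5

odd parity (5 ones in 1000101101)


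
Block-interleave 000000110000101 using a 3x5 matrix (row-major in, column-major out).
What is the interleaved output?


Matrix:
  00000
  01100
  00101
Read columns: 000010011000001

000010011000001


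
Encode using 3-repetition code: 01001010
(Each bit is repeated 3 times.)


Each bit -> 3 copies

000111000000111000111000


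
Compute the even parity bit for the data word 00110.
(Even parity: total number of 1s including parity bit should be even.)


Number of 1s in data: 2
Parity bit: 0

0


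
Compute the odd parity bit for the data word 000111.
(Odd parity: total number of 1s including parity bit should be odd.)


Number of 1s in data: 3
Parity bit: 0

0


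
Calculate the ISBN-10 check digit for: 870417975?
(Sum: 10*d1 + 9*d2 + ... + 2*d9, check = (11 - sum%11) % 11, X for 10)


Weighted sum: 279
279 mod 11 = 4

Check digit: 7


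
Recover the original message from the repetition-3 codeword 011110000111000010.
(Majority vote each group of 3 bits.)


Groups: 011, 110, 000, 111, 000, 010
Majority votes: 110100

110100


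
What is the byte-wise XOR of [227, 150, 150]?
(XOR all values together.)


XOR chain: 227 ^ 150 ^ 150 = 227

227


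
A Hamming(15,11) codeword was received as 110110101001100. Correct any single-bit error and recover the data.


Syndrome = 13: error at position 13

Data: 01011001000 (corrected bit 13)


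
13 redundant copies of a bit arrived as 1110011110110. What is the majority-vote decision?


Ones: 9 out of 13
Threshold: 7

1 (9/13 voted 1)


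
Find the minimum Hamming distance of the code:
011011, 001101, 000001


Comparing all pairs, minimum distance: 2
Can detect 1 errors, correct 0 errors

2


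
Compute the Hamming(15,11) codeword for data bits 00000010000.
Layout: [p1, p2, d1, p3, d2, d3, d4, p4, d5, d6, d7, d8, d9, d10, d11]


Parity bits: p1=1, p2=1, p3=0, p4=1

110000010010000


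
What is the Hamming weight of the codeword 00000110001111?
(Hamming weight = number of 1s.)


Counting 1s in 00000110001111

6


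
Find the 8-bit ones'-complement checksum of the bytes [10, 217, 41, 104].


Sum = 372 mod 256 = 116
Complement = 139

139


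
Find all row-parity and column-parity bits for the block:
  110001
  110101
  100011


Row parities: 101
Column parities: 100111

Row P: 101, Col P: 100111, Corner: 0


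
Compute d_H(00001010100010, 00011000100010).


XOR: 00010010000000
Count of 1s: 2

2


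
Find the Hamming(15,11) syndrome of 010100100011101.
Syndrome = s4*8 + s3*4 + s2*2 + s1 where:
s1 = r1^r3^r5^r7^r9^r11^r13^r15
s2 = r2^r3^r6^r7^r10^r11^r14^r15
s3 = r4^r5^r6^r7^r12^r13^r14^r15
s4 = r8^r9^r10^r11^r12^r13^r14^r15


s1=0, s2=0, s3=1, s4=0

Syndrome = 4 (error at position 4)


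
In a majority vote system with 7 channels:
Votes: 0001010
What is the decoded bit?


Ones: 2 out of 7
Threshold: 4

0 (2/7 voted 1)


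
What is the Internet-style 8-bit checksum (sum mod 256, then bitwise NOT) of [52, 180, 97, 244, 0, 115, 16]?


Sum = 704 mod 256 = 192
Complement = 63

63


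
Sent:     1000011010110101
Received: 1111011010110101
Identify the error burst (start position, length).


XOR: 0111000000000000

Burst at position 1, length 3


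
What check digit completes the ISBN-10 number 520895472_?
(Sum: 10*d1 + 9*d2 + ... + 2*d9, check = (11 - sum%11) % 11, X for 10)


Weighted sum: 244
244 mod 11 = 2

Check digit: 9


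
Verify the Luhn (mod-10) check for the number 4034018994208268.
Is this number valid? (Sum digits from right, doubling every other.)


Luhn sum = 72
72 mod 10 = 2

Invalid (Luhn sum mod 10 = 2)


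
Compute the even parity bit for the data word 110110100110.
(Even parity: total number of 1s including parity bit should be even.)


Number of 1s in data: 7
Parity bit: 1

1


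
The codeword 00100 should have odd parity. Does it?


Number of 1s: 1

Yes, parity is correct (1 ones)


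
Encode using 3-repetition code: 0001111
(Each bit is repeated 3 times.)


Each bit -> 3 copies

000000000111111111111


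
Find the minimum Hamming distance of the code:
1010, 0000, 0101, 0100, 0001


Comparing all pairs, minimum distance: 1
Can detect 0 errors, correct 0 errors

1


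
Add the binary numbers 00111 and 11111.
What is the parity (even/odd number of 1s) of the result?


00111 = 7
11111 = 31
Sum = 38 = 100110
1s count = 3

odd parity (3 ones in 100110)


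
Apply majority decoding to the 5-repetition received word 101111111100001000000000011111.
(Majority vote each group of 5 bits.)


Groups: 10111, 11111, 00001, 00000, 00000, 11111
Majority votes: 110001

110001


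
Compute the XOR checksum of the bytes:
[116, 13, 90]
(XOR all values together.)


XOR chain: 116 ^ 13 ^ 90 = 35

35


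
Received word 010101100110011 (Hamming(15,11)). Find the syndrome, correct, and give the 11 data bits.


Syndrome = 7: error at position 7

Data: 00100110011 (corrected bit 7)


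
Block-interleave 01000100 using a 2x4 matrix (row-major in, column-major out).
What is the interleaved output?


Matrix:
  0100
  0100
Read columns: 00110000

00110000


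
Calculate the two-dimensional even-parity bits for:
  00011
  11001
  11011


Row parities: 010
Column parities: 00001

Row P: 010, Col P: 00001, Corner: 1


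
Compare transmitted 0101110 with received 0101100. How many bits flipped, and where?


XOR: 0000010

1 error(s) at position(s): 5


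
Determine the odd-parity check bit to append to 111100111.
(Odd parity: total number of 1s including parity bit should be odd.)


Number of 1s in data: 7
Parity bit: 0

0


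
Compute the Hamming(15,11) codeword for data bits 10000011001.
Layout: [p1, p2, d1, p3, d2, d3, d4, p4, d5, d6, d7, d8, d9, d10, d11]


Parity bits: p1=1, p2=1, p3=0, p4=1

111000010011001


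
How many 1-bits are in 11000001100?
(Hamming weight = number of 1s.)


Counting 1s in 11000001100

4


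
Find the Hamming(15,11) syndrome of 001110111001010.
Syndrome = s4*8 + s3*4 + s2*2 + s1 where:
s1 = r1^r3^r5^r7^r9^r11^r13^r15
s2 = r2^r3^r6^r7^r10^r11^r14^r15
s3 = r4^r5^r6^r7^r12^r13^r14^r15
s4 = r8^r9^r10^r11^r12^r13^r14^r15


s1=0, s2=1, s3=1, s4=0

Syndrome = 6 (error at position 6)


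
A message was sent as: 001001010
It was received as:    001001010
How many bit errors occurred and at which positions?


XOR: 000000000

0 errors (received matches sent)


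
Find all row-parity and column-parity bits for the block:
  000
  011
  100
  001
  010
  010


Row parities: 001111
Column parities: 110

Row P: 001111, Col P: 110, Corner: 0


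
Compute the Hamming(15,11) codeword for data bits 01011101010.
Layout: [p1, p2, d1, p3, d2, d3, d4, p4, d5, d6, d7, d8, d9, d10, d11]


Parity bits: p1=1, p2=1, p3=0, p4=0

110010101101010


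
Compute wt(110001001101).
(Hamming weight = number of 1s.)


Counting 1s in 110001001101

6


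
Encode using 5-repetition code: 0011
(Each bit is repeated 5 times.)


Each bit -> 5 copies

00000000001111111111


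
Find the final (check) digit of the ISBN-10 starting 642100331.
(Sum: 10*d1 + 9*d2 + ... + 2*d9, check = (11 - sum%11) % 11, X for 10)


Weighted sum: 142
142 mod 11 = 10

Check digit: 1


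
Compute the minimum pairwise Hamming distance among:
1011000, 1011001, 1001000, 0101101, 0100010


Comparing all pairs, minimum distance: 1
Can detect 0 errors, correct 0 errors

1


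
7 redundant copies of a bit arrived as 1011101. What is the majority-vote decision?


Ones: 5 out of 7
Threshold: 4

1 (5/7 voted 1)


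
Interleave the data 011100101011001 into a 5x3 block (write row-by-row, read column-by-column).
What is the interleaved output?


Matrix:
  011
  100
  101
  011
  001
Read columns: 011001001010111

011001001010111


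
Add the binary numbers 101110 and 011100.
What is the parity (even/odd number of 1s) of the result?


101110 = 46
011100 = 28
Sum = 74 = 1001010
1s count = 3

odd parity (3 ones in 1001010)


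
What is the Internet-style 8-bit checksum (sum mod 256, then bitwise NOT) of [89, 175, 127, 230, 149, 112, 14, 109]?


Sum = 1005 mod 256 = 237
Complement = 18

18


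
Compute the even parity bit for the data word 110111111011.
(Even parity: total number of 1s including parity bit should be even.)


Number of 1s in data: 10
Parity bit: 0

0


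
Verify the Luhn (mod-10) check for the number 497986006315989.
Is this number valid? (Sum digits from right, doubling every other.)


Luhn sum = 79
79 mod 10 = 9

Invalid (Luhn sum mod 10 = 9)


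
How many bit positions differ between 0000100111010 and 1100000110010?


XOR: 1100100001000
Count of 1s: 4

4


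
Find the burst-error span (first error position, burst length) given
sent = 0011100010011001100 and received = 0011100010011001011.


XOR: 0000000000000000111

Burst at position 16, length 3


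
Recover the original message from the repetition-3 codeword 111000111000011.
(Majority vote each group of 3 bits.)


Groups: 111, 000, 111, 000, 011
Majority votes: 10101

10101


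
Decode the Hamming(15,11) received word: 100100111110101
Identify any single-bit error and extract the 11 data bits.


Syndrome = 0: no error detected

Data: 00011110101 (no errors)


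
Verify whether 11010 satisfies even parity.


Number of 1s: 3

No, parity error (3 ones)


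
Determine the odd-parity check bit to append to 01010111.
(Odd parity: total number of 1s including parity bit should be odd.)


Number of 1s in data: 5
Parity bit: 0

0


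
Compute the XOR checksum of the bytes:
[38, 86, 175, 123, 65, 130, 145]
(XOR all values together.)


XOR chain: 38 ^ 86 ^ 175 ^ 123 ^ 65 ^ 130 ^ 145 = 246

246


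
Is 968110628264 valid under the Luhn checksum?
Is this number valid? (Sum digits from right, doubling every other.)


Luhn sum = 46
46 mod 10 = 6

Invalid (Luhn sum mod 10 = 6)


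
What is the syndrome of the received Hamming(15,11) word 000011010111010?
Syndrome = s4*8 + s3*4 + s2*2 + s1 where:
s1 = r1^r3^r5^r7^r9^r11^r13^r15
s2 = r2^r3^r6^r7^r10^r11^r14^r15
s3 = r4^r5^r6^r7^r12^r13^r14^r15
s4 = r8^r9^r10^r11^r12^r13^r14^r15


s1=0, s2=0, s3=0, s4=1

Syndrome = 8 (error at position 8)


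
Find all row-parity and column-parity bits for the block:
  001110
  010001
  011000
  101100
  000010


Row parities: 10011
Column parities: 101001

Row P: 10011, Col P: 101001, Corner: 1


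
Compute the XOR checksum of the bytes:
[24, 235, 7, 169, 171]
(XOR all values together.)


XOR chain: 24 ^ 235 ^ 7 ^ 169 ^ 171 = 246

246


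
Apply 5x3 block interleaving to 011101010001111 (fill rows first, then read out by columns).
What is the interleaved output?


Matrix:
  011
  101
  010
  001
  111
Read columns: 010011010111011

010011010111011


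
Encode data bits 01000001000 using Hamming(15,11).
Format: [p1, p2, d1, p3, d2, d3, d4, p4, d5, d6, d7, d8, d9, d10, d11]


Parity bits: p1=1, p2=0, p3=0, p4=1

100010010001000


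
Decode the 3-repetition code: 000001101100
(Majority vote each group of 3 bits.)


Groups: 000, 001, 101, 100
Majority votes: 0010

0010


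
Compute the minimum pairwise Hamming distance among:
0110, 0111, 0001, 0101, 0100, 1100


Comparing all pairs, minimum distance: 1
Can detect 0 errors, correct 0 errors

1


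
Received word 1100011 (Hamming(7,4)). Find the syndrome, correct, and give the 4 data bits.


Syndrome = 2: error at position 2

Data: 0011 (corrected bit 2)


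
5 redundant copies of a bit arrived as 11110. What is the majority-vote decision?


Ones: 4 out of 5
Threshold: 3

1 (4/5 voted 1)


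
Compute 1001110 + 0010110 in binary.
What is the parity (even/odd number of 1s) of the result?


1001110 = 78
0010110 = 22
Sum = 100 = 1100100
1s count = 3

odd parity (3 ones in 1100100)


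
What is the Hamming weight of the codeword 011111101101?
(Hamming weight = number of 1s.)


Counting 1s in 011111101101

9


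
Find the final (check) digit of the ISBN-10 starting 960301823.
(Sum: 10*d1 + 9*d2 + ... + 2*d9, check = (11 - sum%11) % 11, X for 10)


Weighted sum: 214
214 mod 11 = 5

Check digit: 6


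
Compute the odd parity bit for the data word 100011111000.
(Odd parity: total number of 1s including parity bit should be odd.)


Number of 1s in data: 6
Parity bit: 1

1


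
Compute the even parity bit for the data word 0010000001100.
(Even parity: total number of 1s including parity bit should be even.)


Number of 1s in data: 3
Parity bit: 1

1


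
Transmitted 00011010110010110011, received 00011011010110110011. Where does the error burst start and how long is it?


XOR: 00000001100100000000

Burst at position 7, length 5


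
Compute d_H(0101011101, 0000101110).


XOR: 0101110011
Count of 1s: 6

6


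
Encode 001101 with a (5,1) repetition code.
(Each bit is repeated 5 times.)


Each bit -> 5 copies

000000000011111111110000011111


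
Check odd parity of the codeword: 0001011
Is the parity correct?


Number of 1s: 3

Yes, parity is correct (3 ones)


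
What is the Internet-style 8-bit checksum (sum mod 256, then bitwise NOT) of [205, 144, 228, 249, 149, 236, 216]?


Sum = 1427 mod 256 = 147
Complement = 108

108


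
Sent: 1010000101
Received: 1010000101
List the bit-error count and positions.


XOR: 0000000000

0 errors (received matches sent)


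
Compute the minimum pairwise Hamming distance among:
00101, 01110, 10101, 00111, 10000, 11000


Comparing all pairs, minimum distance: 1
Can detect 0 errors, correct 0 errors

1


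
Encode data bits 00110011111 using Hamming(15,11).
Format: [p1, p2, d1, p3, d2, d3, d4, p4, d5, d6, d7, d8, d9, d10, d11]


Parity bits: p1=0, p2=1, p3=0, p4=1

010001110011111


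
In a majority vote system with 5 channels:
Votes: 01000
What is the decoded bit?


Ones: 1 out of 5
Threshold: 3

0 (1/5 voted 1)


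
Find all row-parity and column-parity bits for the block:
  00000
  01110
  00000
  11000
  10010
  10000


Row parities: 010001
Column parities: 10100

Row P: 010001, Col P: 10100, Corner: 0


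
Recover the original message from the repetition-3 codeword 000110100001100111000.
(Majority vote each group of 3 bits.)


Groups: 000, 110, 100, 001, 100, 111, 000
Majority votes: 0100010

0100010


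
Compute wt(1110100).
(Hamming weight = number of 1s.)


Counting 1s in 1110100

4


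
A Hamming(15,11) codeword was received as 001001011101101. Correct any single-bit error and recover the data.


Syndrome = 0: no error detected

Data: 10101101101 (no errors)


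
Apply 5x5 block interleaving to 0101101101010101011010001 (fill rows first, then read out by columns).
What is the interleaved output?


Matrix:
  01011
  01101
  01010
  10110
  10001
Read columns: 0001111100010101011011001

0001111100010101011011001


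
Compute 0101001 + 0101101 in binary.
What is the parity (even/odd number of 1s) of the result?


0101001 = 41
0101101 = 45
Sum = 86 = 1010110
1s count = 4

even parity (4 ones in 1010110)


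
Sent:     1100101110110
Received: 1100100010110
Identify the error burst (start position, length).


XOR: 0000001100000

Burst at position 6, length 2


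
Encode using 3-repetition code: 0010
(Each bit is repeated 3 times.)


Each bit -> 3 copies

000000111000


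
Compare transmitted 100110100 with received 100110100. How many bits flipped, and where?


XOR: 000000000

0 errors (received matches sent)


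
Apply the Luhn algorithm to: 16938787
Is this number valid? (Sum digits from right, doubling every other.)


Luhn sum = 48
48 mod 10 = 8

Invalid (Luhn sum mod 10 = 8)


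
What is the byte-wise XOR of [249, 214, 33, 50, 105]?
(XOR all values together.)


XOR chain: 249 ^ 214 ^ 33 ^ 50 ^ 105 = 85

85


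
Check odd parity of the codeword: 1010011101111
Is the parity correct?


Number of 1s: 9

Yes, parity is correct (9 ones)


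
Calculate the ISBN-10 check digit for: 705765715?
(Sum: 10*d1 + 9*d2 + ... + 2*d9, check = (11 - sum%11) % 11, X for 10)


Weighted sum: 261
261 mod 11 = 8

Check digit: 3


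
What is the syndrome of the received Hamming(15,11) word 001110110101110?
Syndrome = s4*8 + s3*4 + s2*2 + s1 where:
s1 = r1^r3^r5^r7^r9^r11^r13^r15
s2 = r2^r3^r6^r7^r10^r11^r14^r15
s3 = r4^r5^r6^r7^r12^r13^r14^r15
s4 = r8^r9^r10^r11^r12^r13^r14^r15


s1=0, s2=0, s3=0, s4=1

Syndrome = 8 (error at position 8)


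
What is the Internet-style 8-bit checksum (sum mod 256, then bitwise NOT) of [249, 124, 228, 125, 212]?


Sum = 938 mod 256 = 170
Complement = 85

85


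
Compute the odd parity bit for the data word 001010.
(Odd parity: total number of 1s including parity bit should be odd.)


Number of 1s in data: 2
Parity bit: 1

1


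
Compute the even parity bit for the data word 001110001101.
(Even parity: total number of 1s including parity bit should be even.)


Number of 1s in data: 6
Parity bit: 0

0


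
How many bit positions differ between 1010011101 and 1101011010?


XOR: 0111000111
Count of 1s: 6

6


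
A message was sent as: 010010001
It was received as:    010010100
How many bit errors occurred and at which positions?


XOR: 000000101

2 error(s) at position(s): 6, 8


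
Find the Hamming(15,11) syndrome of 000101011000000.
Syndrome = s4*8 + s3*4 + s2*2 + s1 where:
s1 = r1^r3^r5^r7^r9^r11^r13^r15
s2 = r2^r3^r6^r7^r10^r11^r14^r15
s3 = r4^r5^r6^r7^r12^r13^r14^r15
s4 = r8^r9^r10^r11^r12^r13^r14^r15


s1=1, s2=1, s3=0, s4=0

Syndrome = 3 (error at position 3)


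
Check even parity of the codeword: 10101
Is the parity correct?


Number of 1s: 3

No, parity error (3 ones)


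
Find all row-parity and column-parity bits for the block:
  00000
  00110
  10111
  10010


Row parities: 0000
Column parities: 00011

Row P: 0000, Col P: 00011, Corner: 0


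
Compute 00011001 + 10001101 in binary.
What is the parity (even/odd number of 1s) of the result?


00011001 = 25
10001101 = 141
Sum = 166 = 10100110
1s count = 4

even parity (4 ones in 10100110)


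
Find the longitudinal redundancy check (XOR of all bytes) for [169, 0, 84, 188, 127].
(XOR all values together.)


XOR chain: 169 ^ 0 ^ 84 ^ 188 ^ 127 = 62

62


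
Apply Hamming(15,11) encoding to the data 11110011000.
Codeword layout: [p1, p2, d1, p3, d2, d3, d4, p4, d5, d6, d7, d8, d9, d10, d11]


Parity bits: p1=0, p2=0, p3=0, p4=0

001011100011000


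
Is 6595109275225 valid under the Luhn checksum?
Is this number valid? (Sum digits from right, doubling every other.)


Luhn sum = 50
50 mod 10 = 0

Valid (Luhn sum mod 10 = 0)


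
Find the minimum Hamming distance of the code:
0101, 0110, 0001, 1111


Comparing all pairs, minimum distance: 1
Can detect 0 errors, correct 0 errors

1


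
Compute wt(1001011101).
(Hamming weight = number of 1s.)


Counting 1s in 1001011101

6


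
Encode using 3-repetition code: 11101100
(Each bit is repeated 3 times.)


Each bit -> 3 copies

111111111000111111000000


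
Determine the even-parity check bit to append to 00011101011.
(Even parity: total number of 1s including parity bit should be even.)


Number of 1s in data: 6
Parity bit: 0

0


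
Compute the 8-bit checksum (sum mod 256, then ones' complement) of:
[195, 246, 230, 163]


Sum = 834 mod 256 = 66
Complement = 189

189


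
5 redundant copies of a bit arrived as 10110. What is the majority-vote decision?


Ones: 3 out of 5
Threshold: 3

1 (3/5 voted 1)


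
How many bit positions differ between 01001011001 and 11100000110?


XOR: 10101011111
Count of 1s: 8

8


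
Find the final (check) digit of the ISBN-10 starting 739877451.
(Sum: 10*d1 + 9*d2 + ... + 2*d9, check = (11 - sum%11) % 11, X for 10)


Weighted sum: 335
335 mod 11 = 5

Check digit: 6


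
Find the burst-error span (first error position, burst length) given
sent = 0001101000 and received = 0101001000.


XOR: 0100100000

Burst at position 1, length 4


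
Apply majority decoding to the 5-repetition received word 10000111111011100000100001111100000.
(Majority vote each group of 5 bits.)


Groups: 10000, 11111, 10111, 00000, 10000, 11111, 00000
Majority votes: 0110010

0110010


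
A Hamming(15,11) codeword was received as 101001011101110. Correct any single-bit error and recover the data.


Syndrome = 0: no error detected

Data: 10101101110 (no errors)


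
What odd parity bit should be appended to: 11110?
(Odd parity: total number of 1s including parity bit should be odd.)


Number of 1s in data: 4
Parity bit: 1

1


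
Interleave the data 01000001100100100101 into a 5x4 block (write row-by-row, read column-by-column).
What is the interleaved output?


Matrix:
  0100
  0001
  1001
  0010
  0101
Read columns: 00100100010001001101

00100100010001001101


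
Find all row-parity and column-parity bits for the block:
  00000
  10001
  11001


Row parities: 001
Column parities: 01000

Row P: 001, Col P: 01000, Corner: 1


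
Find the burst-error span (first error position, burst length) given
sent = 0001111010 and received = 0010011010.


XOR: 0011100000

Burst at position 2, length 3


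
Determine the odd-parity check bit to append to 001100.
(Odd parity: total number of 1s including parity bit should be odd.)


Number of 1s in data: 2
Parity bit: 1

1


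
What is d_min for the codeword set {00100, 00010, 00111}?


Comparing all pairs, minimum distance: 2
Can detect 1 errors, correct 0 errors

2


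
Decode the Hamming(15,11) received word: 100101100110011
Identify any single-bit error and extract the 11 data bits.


Syndrome = 4: error at position 4

Data: 00110110011 (corrected bit 4)


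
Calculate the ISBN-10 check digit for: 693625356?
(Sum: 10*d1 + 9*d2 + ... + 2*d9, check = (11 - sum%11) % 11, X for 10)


Weighted sum: 283
283 mod 11 = 8

Check digit: 3


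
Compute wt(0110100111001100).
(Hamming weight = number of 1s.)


Counting 1s in 0110100111001100

8


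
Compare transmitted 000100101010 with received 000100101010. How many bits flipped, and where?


XOR: 000000000000

0 errors (received matches sent)


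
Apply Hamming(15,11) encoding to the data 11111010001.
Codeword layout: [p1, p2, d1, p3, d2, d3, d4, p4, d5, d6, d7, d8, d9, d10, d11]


Parity bits: p1=0, p2=1, p3=0, p4=1

011011111010001


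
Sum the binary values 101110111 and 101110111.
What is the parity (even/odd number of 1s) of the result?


101110111 = 375
101110111 = 375
Sum = 750 = 1011101110
1s count = 7

odd parity (7 ones in 1011101110)


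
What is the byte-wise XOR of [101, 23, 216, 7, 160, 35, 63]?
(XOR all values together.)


XOR chain: 101 ^ 23 ^ 216 ^ 7 ^ 160 ^ 35 ^ 63 = 17

17


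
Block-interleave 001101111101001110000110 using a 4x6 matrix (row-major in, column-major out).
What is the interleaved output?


Matrix:
  001101
  111101
  001110
  000110
Read columns: 010001001110111100111100

010001001110111100111100


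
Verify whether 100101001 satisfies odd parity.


Number of 1s: 4

No, parity error (4 ones)


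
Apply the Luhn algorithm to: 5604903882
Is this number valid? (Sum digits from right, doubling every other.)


Luhn sum = 43
43 mod 10 = 3

Invalid (Luhn sum mod 10 = 3)


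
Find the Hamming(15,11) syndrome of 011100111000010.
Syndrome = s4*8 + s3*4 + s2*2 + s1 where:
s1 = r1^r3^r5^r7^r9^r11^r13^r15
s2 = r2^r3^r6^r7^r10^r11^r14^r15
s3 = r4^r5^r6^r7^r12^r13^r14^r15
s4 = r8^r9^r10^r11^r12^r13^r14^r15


s1=1, s2=0, s3=1, s4=1

Syndrome = 13 (error at position 13)


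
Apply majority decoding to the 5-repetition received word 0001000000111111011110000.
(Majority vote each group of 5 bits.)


Groups: 00010, 00000, 11111, 10111, 10000
Majority votes: 00110

00110


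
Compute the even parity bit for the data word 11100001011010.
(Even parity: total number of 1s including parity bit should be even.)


Number of 1s in data: 7
Parity bit: 1

1


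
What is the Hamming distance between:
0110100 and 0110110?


XOR: 0000010
Count of 1s: 1

1


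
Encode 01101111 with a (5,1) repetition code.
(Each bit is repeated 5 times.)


Each bit -> 5 copies

0000011111111110000011111111111111111111


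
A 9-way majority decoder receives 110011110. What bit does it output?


Ones: 6 out of 9
Threshold: 5

1 (6/9 voted 1)


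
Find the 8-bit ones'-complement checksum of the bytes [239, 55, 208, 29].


Sum = 531 mod 256 = 19
Complement = 236

236


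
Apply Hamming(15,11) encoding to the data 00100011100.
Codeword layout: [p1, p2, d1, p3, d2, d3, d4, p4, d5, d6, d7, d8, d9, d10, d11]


Parity bits: p1=0, p2=0, p3=1, p4=1

000101010011100


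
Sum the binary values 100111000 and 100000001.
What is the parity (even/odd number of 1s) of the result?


100111000 = 312
100000001 = 257
Sum = 569 = 1000111001
1s count = 5

odd parity (5 ones in 1000111001)


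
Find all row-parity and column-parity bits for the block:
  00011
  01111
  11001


Row parities: 001
Column parities: 10101

Row P: 001, Col P: 10101, Corner: 1


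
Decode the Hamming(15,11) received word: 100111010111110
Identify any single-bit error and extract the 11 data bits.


Syndrome = 0: no error detected

Data: 01100111110 (no errors)


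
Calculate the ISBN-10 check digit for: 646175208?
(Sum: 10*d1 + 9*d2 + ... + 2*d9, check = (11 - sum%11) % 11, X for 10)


Weighted sum: 242
242 mod 11 = 0

Check digit: 0


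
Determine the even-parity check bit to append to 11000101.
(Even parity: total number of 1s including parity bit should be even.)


Number of 1s in data: 4
Parity bit: 0

0


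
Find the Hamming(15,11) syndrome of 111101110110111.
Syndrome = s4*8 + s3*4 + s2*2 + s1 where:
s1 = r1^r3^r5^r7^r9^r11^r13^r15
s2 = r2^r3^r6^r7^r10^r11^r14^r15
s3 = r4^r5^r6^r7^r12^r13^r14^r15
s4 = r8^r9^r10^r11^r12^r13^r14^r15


s1=0, s2=0, s3=0, s4=0

Syndrome = 0 (no error)


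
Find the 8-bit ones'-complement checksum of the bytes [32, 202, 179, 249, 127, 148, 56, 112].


Sum = 1105 mod 256 = 81
Complement = 174

174


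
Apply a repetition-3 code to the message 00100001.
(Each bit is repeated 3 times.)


Each bit -> 3 copies

000000111000000000000111


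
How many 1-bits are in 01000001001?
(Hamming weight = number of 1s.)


Counting 1s in 01000001001

3


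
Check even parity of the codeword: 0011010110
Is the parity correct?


Number of 1s: 5

No, parity error (5 ones)


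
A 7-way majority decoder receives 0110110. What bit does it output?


Ones: 4 out of 7
Threshold: 4

1 (4/7 voted 1)


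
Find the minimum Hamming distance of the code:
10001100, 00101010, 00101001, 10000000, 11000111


Comparing all pairs, minimum distance: 2
Can detect 1 errors, correct 0 errors

2


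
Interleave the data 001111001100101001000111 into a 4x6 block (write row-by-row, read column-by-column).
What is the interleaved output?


Matrix:
  001111
  001100
  101001
  000111
Read columns: 001000001110110110011011

001000001110110110011011


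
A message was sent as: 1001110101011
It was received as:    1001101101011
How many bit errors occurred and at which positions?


XOR: 0000011000000

2 error(s) at position(s): 5, 6


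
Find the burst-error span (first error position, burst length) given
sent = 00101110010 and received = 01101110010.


XOR: 01000000000

Burst at position 1, length 1


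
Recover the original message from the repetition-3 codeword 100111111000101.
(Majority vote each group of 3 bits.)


Groups: 100, 111, 111, 000, 101
Majority votes: 01101

01101


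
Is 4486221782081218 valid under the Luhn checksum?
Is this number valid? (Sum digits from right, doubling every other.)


Luhn sum = 71
71 mod 10 = 1

Invalid (Luhn sum mod 10 = 1)


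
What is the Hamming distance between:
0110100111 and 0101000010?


XOR: 0011100101
Count of 1s: 5

5


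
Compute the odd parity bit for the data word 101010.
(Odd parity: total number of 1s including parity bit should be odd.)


Number of 1s in data: 3
Parity bit: 0

0


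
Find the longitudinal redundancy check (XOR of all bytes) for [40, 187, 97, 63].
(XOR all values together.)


XOR chain: 40 ^ 187 ^ 97 ^ 63 = 205

205


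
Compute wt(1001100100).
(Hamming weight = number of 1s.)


Counting 1s in 1001100100

4


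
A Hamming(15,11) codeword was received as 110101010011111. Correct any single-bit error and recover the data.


Syndrome = 2: error at position 2

Data: 00100011111 (corrected bit 2)


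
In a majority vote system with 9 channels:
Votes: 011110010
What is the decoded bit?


Ones: 5 out of 9
Threshold: 5

1 (5/9 voted 1)


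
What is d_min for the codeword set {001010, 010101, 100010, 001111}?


Comparing all pairs, minimum distance: 2
Can detect 1 errors, correct 0 errors

2


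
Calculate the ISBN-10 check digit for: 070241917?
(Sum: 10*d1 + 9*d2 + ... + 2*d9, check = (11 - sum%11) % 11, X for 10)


Weighted sum: 159
159 mod 11 = 5

Check digit: 6


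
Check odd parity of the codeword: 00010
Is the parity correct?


Number of 1s: 1

Yes, parity is correct (1 ones)


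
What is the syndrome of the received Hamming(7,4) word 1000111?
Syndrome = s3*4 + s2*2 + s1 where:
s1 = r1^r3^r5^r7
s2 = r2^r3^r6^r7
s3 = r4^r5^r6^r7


s1=1, s2=0, s3=1

Syndrome = 5 (error at position 5)


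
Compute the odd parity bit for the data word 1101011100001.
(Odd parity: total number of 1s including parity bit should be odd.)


Number of 1s in data: 7
Parity bit: 0

0


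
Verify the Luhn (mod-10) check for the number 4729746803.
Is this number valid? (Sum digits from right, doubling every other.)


Luhn sum = 51
51 mod 10 = 1

Invalid (Luhn sum mod 10 = 1)


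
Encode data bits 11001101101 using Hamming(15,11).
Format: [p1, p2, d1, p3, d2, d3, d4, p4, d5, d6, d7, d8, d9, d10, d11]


Parity bits: p1=1, p2=1, p3=0, p4=1

111010011101101


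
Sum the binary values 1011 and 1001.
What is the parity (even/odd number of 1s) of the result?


1011 = 11
1001 = 9
Sum = 20 = 10100
1s count = 2

even parity (2 ones in 10100)


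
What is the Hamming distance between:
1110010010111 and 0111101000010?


XOR: 1001111010101
Count of 1s: 8

8


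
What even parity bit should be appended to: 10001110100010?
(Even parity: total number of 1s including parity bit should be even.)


Number of 1s in data: 6
Parity bit: 0

0


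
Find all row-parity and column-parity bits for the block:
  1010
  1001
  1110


Row parities: 001
Column parities: 1101

Row P: 001, Col P: 1101, Corner: 1


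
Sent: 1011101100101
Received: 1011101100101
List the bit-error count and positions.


XOR: 0000000000000

0 errors (received matches sent)


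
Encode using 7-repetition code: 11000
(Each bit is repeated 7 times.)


Each bit -> 7 copies

11111111111111000000000000000000000


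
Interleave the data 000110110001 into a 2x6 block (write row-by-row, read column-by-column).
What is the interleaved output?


Matrix:
  000110
  110001
Read columns: 010100101001

010100101001


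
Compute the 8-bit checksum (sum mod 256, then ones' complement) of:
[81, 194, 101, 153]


Sum = 529 mod 256 = 17
Complement = 238

238


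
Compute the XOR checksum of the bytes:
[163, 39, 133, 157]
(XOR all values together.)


XOR chain: 163 ^ 39 ^ 133 ^ 157 = 156

156


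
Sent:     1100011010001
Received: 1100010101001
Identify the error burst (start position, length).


XOR: 0000001111000

Burst at position 6, length 4


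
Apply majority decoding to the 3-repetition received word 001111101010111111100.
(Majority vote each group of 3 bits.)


Groups: 001, 111, 101, 010, 111, 111, 100
Majority votes: 0110110

0110110


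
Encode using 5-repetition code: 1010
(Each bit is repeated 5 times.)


Each bit -> 5 copies

11111000001111100000


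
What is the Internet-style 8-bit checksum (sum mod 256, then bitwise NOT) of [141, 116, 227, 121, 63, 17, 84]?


Sum = 769 mod 256 = 1
Complement = 254

254


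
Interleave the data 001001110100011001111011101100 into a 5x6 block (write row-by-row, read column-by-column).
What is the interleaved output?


Matrix:
  001001
  110100
  011001
  111011
  101100
Read columns: 010110111010111010010001010110

010110111010111010010001010110


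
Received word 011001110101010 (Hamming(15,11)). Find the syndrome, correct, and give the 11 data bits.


Syndrome = 0: no error detected

Data: 10110101010 (no errors)


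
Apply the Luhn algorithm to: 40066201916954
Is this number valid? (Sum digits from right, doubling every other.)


Luhn sum = 47
47 mod 10 = 7

Invalid (Luhn sum mod 10 = 7)


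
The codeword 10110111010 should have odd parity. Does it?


Number of 1s: 7

Yes, parity is correct (7 ones)


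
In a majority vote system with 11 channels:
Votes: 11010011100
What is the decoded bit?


Ones: 6 out of 11
Threshold: 6

1 (6/11 voted 1)


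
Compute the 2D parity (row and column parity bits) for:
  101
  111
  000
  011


Row parities: 0100
Column parities: 001

Row P: 0100, Col P: 001, Corner: 1


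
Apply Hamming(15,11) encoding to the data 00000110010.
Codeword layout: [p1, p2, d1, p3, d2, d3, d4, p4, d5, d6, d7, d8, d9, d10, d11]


Parity bits: p1=1, p2=1, p3=1, p4=1

110100010110010


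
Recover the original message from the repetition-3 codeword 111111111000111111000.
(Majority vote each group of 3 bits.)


Groups: 111, 111, 111, 000, 111, 111, 000
Majority votes: 1110110

1110110


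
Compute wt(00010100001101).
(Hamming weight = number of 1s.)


Counting 1s in 00010100001101

5


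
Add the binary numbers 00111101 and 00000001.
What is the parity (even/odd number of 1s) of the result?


00111101 = 61
00000001 = 1
Sum = 62 = 111110
1s count = 5

odd parity (5 ones in 111110)


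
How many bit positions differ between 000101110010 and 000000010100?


XOR: 000101100110
Count of 1s: 5

5


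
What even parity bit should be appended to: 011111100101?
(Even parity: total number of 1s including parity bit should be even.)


Number of 1s in data: 8
Parity bit: 0

0


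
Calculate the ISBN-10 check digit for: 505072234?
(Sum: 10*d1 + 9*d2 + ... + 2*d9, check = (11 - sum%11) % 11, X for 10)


Weighted sum: 167
167 mod 11 = 2

Check digit: 9


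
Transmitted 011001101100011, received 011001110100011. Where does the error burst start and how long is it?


XOR: 000000011000000

Burst at position 7, length 2
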